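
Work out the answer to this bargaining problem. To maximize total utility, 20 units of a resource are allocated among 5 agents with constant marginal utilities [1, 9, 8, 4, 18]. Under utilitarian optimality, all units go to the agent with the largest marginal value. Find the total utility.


Step 1: The marginal utilities are [1, 9, 8, 4, 18]
Step 2: The highest marginal utility is 18
Step 3: All 20 units go to that agent
Step 4: Total utility = 18 * 20 = 360

360


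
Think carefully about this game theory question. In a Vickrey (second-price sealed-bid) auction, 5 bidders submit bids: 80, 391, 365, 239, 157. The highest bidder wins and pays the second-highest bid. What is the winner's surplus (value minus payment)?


Step 1: Sort bids in descending order: 391, 365, 239, 157, 80
Step 2: The winning bid is the highest: 391
Step 3: The payment equals the second-highest bid: 365
Step 4: Surplus = winner's bid - payment = 391 - 365 = 26

26


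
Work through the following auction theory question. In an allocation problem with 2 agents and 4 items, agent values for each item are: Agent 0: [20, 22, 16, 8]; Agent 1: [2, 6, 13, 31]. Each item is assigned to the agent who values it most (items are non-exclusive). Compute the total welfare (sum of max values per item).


Step 1: For each item, find the maximum value among all agents.
Step 2: Item 0 -> Agent 0 (value 20)
Step 3: Item 1 -> Agent 0 (value 22)
Step 4: Item 2 -> Agent 0 (value 16)
Step 5: Item 3 -> Agent 1 (value 31)
Step 6: Total welfare = 20 + 22 + 16 + 31 = 89

89


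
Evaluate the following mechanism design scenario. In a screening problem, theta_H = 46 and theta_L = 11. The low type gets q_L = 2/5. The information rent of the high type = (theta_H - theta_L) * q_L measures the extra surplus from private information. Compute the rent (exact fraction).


Step 1: theta_H - theta_L = 46 - 11 = 35
Step 2: Information rent = (theta_H - theta_L) * q_L
Step 3: = 35 * 2/5
Step 4: = 14

14


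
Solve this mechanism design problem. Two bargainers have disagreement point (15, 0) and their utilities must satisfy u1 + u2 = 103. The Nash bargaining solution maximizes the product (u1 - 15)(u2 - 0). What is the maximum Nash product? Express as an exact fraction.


Step 1: The Nash solution splits surplus symmetrically above the disagreement point
Step 2: u1 = (total + d1 - d2)/2 = (103 + 15 - 0)/2 = 59
Step 3: u2 = (total - d1 + d2)/2 = (103 - 15 + 0)/2 = 44
Step 4: Nash product = (59 - 15) * (44 - 0)
Step 5: = 44 * 44 = 1936

1936


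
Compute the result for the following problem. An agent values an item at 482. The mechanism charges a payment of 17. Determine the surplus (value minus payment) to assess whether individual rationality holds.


Step 1: Surplus = value - payment = 482 - 17 = 465
Step 2: IR is satisfied (surplus >= 0)

465


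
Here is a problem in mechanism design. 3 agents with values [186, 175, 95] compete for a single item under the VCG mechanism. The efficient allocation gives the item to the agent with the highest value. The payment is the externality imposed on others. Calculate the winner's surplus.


Step 1: The winner is the agent with the highest value: agent 0 with value 186
Step 2: Values of other agents: [175, 95]
Step 3: VCG payment = max of others' values = 175
Step 4: Surplus = 186 - 175 = 11

11


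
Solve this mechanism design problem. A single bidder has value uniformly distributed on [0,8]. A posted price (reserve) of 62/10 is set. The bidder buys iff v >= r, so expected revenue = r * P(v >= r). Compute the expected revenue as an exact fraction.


Step 1: Posted price r = 31/5, value support [0,8]
Step 2: P(v >= r) = (8 - 31/5)/8 = 9/40
Step 3: Expected revenue = r * P(v >= r) = 31/5 * 9/40
Step 4: Revenue = 279/200

279/200


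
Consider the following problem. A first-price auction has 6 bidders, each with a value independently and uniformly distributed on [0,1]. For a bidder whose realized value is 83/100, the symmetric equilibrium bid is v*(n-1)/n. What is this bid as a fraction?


Step 1: The symmetric BNE bidding function is b(v) = v * (n-1) / n
Step 2: Substitute v = 83/100 and n = 6
Step 3: b = 83/100 * 5/6
Step 4: b = 83/120

83/120


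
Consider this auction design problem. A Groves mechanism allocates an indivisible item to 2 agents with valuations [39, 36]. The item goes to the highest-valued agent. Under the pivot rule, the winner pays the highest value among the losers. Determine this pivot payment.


Step 1: The efficient winner is agent 0 with value 39
Step 2: Other agents' values: [36]
Step 3: Pivot payment = max(others) = 36
Step 4: The winner pays 36

36


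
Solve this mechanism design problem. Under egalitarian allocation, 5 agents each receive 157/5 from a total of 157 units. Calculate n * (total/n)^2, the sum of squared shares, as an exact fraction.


Step 1: Each agent's share = 157/5
Step 2: Square of each share = (157/5)^2 = 24649/25
Step 3: Sum of squares = 5 * 24649/25 = 24649/5

24649/5


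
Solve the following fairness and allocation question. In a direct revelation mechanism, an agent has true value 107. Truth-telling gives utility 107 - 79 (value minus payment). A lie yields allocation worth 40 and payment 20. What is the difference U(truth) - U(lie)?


Step 1: U(truth) = value - payment = 107 - 79 = 28
Step 2: U(lie) = allocation - payment = 40 - 20 = 20
Step 3: IC gap = 28 - 20 = 8

8


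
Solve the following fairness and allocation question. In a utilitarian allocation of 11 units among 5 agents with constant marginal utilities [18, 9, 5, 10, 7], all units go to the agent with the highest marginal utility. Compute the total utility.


Step 1: The marginal utilities are [18, 9, 5, 10, 7]
Step 2: The highest marginal utility is 18
Step 3: All 11 units go to that agent
Step 4: Total utility = 18 * 11 = 198

198


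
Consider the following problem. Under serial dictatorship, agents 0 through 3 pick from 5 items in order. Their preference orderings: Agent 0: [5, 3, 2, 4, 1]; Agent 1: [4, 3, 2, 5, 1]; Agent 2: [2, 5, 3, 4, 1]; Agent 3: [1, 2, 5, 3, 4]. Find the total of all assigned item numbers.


Step 1: Agent 0 picks item 5
Step 2: Agent 1 picks item 4
Step 3: Agent 2 picks item 2
Step 4: Agent 3 picks item 1
Step 5: Sum = 5 + 4 + 2 + 1 = 12

12


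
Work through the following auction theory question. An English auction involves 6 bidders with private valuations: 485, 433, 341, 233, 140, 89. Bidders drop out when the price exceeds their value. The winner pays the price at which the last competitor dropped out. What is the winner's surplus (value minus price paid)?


Step 1: Identify the highest value: 485
Step 2: Identify the second-highest value: 433
Step 3: The final price = second-highest value = 433
Step 4: Surplus = 485 - 433 = 52

52


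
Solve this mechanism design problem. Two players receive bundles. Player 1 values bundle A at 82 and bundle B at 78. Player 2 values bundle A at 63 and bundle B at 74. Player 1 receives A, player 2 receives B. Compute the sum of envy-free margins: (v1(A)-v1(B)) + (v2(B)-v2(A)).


Step 1: Player 1's margin = v1(A) - v1(B) = 82 - 78 = 4
Step 2: Player 2's margin = v2(B) - v2(A) = 74 - 63 = 11
Step 3: Total margin = 4 + 11 = 15

15


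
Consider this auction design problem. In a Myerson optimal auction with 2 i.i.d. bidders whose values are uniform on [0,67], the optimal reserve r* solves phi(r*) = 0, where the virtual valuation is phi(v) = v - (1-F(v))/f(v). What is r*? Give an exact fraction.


Step 1: For U[0,67], F(v) = v/67 and f(v) = 1/67
Step 2: phi(v) = v - (1 - v/67)/(1/67) = v - (67 - v) = 2v - 67
Step 3: Set phi(r*) = 0: 2r* - 67 = 0
Step 4: r* = 67/2 (the number of bidders n = 2 does not enter)

67/2


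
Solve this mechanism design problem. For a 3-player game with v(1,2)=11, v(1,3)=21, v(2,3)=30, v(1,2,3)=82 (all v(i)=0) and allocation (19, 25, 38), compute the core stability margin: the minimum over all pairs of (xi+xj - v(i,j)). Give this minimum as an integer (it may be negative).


Step 1: Slack for coalition (1,2): x1+x2 - v12 = 44 - 11 = 33
Step 2: Slack for coalition (1,3): x1+x3 - v13 = 57 - 21 = 36
Step 3: Slack for coalition (2,3): x2+x3 - v23 = 63 - 30 = 33
Step 4: Minimum slack = min(33, 36, 33) = 33, attained by (1,2) and (2,3); no pair can gain by deviating, so the allocation is in the core

33


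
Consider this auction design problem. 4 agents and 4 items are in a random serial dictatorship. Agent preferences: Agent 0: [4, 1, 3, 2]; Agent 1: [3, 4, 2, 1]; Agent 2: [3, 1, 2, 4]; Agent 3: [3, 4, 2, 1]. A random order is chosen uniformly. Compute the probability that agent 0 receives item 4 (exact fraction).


Step 1: Agent 0 wants item 4
Step 2: There are 24 possible orderings of agents
Step 3: In 14 orderings, agent 0 gets item 4
Step 4: Probability = 14/24 = 7/12

7/12


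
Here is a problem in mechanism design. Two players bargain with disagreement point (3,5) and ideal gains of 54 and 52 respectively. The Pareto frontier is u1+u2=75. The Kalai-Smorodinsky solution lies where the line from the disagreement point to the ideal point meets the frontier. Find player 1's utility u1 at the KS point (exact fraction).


Step 1: At the KS point, (u1-d1)/r1 = (u2-d2)/r2 = t and u1+u2 = 75
Step 2: u1 = d1 + r1*t and u2 = d2 + r2*t, so (d1 + r1*t) + (d2 + r2*t) = 75
Step 3: t = (75 - 3 - 5)/(54 + 52) = 67/106
Step 4: u1 = d1 + r1*t = 3 + 54 * 67/106 = 1968/53
Step 5: (Check: u2 = d2 + r2*t = 2007/53; u1+u2 = 1968/53 + 2007/53 = 75, on the frontier.)

1968/53


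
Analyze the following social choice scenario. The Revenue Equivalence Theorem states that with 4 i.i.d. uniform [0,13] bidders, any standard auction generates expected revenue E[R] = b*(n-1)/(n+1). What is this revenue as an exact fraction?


Step 1: By Revenue Equivalence, expected revenue = b*(n-1)/(n+1)
Step 2: Substituting n = 4, b = 13
Step 3: Revenue = 13*(4-1)/(4+1) = 13*3/5
Step 4: Revenue = 39/5

39/5


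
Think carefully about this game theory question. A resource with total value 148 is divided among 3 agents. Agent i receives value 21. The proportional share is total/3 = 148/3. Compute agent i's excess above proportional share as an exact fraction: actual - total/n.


Step 1: Proportional share = 148/3
Step 2: Agent's actual allocation = 21
Step 3: Excess = 21 - 148/3 = -85/3

-85/3


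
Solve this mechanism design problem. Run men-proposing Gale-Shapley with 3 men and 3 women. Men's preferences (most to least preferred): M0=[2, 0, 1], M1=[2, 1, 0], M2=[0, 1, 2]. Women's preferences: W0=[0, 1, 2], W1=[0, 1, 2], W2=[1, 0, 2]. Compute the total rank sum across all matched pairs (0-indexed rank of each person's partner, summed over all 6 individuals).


Step 1: Run Gale-Shapley (men propose, women hold best offer):
  M0 proposes to W2; she accepts
  M1 proposes to W2; she switches from M0
  M2 proposes to W0; she accepts
  M0 proposes to W0; she switches from M2
  M2 proposes to W1; she accepts
Step 2: Final matching: W0-M0, W1-M2, W2-M1
Step 3: 0-indexed ranks (man's rank of his match, then woman's): 1 + 0 + 1 + 2 + 0 + 0
Step 4: Total rank sum = 4

4


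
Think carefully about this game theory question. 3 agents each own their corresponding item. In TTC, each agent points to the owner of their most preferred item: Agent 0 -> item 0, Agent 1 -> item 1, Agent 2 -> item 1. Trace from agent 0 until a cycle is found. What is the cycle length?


Step 1: Trace the pointer graph from agent 0: 0 -> 0
Step 2: A cycle is detected when we revisit agent 0
Step 3: The cycle is: 0 -> 0
Step 4: Cycle length = 1

1


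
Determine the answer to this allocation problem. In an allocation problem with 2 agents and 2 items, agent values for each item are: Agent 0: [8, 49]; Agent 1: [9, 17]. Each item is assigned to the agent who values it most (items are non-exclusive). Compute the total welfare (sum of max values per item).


Step 1: For each item, find the maximum value among all agents.
Step 2: Item 0 -> Agent 1 (value 9)
Step 3: Item 1 -> Agent 0 (value 49)
Step 4: Total welfare = 9 + 49 = 58

58


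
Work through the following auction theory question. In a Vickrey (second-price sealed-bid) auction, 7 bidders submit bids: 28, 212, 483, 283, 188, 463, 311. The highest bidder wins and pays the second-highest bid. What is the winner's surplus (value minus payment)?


Step 1: Sort bids in descending order: 483, 463, 311, 283, 212, 188, 28
Step 2: The winning bid is the highest: 483
Step 3: The payment equals the second-highest bid: 463
Step 4: Surplus = winner's bid - payment = 483 - 463 = 20

20


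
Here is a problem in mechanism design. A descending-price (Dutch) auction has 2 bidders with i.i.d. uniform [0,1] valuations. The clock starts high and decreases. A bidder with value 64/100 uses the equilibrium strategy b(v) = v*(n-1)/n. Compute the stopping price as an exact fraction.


Step 1: Dutch auctions are strategically equivalent to first-price auctions
Step 2: The equilibrium bid is b(v) = v*(n-1)/n
Step 3: b = 16/25 * 1/2
Step 4: b = 8/25

8/25


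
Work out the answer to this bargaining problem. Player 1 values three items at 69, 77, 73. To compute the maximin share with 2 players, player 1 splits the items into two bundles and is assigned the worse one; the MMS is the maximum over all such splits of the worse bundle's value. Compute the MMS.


Step 1: Item values = 69, 77, 73
Step 2: Enumerate all 2-bundle partitions and take the smaller bundle:
  Partition 1: {69} vs {77,73} -> bundles 69, 150; min = 69
  Partition 2: {77} vs {69,73} -> bundles 77, 142; min = 77
  Partition 3: {73} vs {69,77} -> bundles 73, 146; min = 73
Step 3: MMS = max(69, 77, 73) = 77

77


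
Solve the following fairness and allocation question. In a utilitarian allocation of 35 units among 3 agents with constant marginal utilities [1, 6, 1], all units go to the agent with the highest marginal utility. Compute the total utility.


Step 1: The marginal utilities are [1, 6, 1]
Step 2: The highest marginal utility is 6
Step 3: All 35 units go to that agent
Step 4: Total utility = 6 * 35 = 210

210


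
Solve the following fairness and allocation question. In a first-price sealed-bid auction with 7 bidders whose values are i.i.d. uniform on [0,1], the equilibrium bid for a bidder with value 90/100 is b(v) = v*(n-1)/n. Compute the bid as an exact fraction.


Step 1: The symmetric BNE bidding function is b(v) = v * (n-1) / n
Step 2: Substitute v = 9/10 and n = 7
Step 3: b = 9/10 * 6/7
Step 4: b = 27/35

27/35


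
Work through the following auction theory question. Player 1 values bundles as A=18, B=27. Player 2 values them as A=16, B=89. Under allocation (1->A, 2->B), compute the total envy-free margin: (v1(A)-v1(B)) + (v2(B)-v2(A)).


Step 1: Player 1's margin = v1(A) - v1(B) = 18 - 27 = -9
Step 2: Player 2's margin = v2(B) - v2(A) = 89 - 16 = 73
Step 3: Total margin = -9 + 73 = 64

64


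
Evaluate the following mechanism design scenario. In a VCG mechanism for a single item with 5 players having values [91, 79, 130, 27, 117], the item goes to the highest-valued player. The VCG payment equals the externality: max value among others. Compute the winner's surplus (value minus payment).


Step 1: The winner is the agent with the highest value: agent 2 with value 130
Step 2: Values of other agents: [91, 79, 27, 117]
Step 3: VCG payment = max of others' values = 117
Step 4: Surplus = 130 - 117 = 13

13


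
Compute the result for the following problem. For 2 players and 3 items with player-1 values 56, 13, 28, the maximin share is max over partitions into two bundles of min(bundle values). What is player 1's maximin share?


Step 1: Item values = 56, 13, 28
Step 2: Enumerate all 2-bundle partitions and take the smaller bundle:
  Partition 1: {56} vs {13,28} -> bundles 56, 41; min = 41
  Partition 2: {13} vs {56,28} -> bundles 13, 84; min = 13
  Partition 3: {28} vs {56,13} -> bundles 28, 69; min = 28
Step 3: MMS = max(41, 13, 28) = 41

41


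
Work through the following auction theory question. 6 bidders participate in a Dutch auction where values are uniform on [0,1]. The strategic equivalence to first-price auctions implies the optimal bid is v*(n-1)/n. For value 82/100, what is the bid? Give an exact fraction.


Step 1: Dutch auctions are strategically equivalent to first-price auctions
Step 2: The equilibrium bid is b(v) = v*(n-1)/n
Step 3: b = 41/50 * 5/6
Step 4: b = 41/60

41/60


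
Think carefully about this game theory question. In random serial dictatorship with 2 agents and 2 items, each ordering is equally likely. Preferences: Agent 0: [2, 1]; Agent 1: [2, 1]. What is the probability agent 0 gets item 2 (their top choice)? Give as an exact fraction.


Step 1: Agent 0 wants item 2
Step 2: There are 2 possible orderings of agents
Step 3: In 1 orderings, agent 0 gets item 2
Step 4: Probability = 1/2

1/2


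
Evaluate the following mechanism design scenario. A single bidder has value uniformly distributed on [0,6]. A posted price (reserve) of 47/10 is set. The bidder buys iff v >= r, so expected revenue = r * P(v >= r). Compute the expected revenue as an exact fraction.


Step 1: Posted price r = 47/10, value support [0,6]
Step 2: P(v >= r) = (6 - 47/10)/6 = 13/60
Step 3: Expected revenue = r * P(v >= r) = 47/10 * 13/60
Step 4: Revenue = 611/600

611/600


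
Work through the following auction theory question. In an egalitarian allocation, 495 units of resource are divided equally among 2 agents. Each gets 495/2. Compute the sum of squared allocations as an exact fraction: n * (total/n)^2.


Step 1: Each agent's share = 495/2
Step 2: Square of each share = (495/2)^2 = 245025/4
Step 3: Sum of squares = 2 * 245025/4 = 245025/2

245025/2


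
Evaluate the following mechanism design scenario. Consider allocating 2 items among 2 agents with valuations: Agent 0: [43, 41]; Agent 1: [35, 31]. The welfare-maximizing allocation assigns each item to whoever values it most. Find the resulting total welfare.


Step 1: For each item, find the maximum value among all agents.
Step 2: Item 0 -> Agent 0 (value 43)
Step 3: Item 1 -> Agent 0 (value 41)
Step 4: Total welfare = 43 + 41 = 84

84


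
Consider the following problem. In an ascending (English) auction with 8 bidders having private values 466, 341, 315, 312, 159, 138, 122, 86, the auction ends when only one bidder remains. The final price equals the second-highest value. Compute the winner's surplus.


Step 1: Identify the highest value: 466
Step 2: Identify the second-highest value: 341
Step 3: The final price = second-highest value = 341
Step 4: Surplus = 466 - 341 = 125

125


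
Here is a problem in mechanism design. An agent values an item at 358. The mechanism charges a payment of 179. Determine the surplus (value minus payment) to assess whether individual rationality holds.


Step 1: Surplus = value - payment = 358 - 179 = 179
Step 2: IR is satisfied (surplus >= 0)

179


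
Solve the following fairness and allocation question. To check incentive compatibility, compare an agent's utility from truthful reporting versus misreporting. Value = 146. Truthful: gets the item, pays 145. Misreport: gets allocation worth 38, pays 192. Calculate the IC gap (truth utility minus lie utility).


Step 1: U(truth) = value - payment = 146 - 145 = 1
Step 2: U(lie) = allocation - payment = 38 - 192 = -154
Step 3: IC gap = 1 - (-154) = 155

155


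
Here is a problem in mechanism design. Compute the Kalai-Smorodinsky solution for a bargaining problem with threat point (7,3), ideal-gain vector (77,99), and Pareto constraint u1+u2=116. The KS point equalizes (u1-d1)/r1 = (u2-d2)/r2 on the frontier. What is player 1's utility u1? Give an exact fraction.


Step 1: At the KS point, (u1-d1)/r1 = (u2-d2)/r2 = t and u1+u2 = 116
Step 2: u1 = d1 + r1*t and u2 = d2 + r2*t, so (d1 + r1*t) + (d2 + r2*t) = 116
Step 3: t = (116 - 7 - 3)/(77 + 99) = 106/176 = 53/88
Step 4: u1 = d1 + r1*t = 7 + 77 * 53/88 = 427/8
Step 5: (Check: u2 = d2 + r2*t = 501/8; u1+u2 = 427/8 + 501/8 = 116, on the frontier.)

427/8


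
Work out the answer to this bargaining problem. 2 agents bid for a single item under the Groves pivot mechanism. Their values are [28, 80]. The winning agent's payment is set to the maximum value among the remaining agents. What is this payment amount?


Step 1: The efficient winner is agent 1 with value 80
Step 2: Other agents' values: [28]
Step 3: Pivot payment = max(others) = 28
Step 4: The winner pays 28

28


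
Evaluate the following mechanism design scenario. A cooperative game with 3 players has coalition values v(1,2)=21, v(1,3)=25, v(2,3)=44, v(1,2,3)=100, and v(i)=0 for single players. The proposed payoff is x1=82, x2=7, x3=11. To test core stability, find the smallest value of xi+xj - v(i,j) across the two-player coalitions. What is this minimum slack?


Step 1: Slack for coalition (1,2): x1+x2 - v12 = 89 - 21 = 68
Step 2: Slack for coalition (1,3): x1+x3 - v13 = 93 - 25 = 68
Step 3: Slack for coalition (2,3): x2+x3 - v23 = 18 - 44 = -26
Step 4: Minimum slack = min(68, 68, -26) = -26, attained by (2,3); coalition (2,3) can block (slack < 0), so the allocation is not in the core

-26


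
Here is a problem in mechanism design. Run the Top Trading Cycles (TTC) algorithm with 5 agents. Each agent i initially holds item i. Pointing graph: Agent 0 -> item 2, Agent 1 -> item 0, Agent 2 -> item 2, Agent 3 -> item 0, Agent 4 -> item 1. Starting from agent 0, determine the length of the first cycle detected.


Step 1: Trace the pointer graph from agent 0: 0 -> 2 -> 2
Step 2: A cycle is detected when we revisit agent 2
Step 3: The cycle is: 2 -> 2
Step 4: Cycle length = 1

1


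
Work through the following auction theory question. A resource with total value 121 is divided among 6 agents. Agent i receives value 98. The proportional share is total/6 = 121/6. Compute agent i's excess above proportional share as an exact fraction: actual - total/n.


Step 1: Proportional share = 121/6
Step 2: Agent's actual allocation = 98
Step 3: Excess = 98 - 121/6 = 467/6

467/6


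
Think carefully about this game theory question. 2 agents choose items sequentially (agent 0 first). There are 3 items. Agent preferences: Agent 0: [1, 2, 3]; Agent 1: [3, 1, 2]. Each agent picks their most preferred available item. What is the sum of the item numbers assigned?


Step 1: Agent 0 picks item 1
Step 2: Agent 1 picks item 3
Step 3: Sum = 1 + 3 = 4

4


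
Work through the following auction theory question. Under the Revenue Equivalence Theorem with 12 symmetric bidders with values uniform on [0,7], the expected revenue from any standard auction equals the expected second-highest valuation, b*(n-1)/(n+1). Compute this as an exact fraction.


Step 1: By Revenue Equivalence, expected revenue = b*(n-1)/(n+1)
Step 2: Substituting n = 12, b = 7
Step 3: Revenue = 7*(12-1)/(12+1) = 7*11/13
Step 4: Revenue = 77/13

77/13


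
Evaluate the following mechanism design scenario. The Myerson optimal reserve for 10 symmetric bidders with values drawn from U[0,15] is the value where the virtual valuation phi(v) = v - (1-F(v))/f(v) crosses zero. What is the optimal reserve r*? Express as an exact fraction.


Step 1: For U[0,15], F(v) = v/15 and f(v) = 1/15
Step 2: phi(v) = v - (1 - v/15)/(1/15) = v - (15 - v) = 2v - 15
Step 3: Set phi(r*) = 0: 2r* - 15 = 0
Step 4: r* = 15/2 (the number of bidders n = 10 does not enter)

15/2


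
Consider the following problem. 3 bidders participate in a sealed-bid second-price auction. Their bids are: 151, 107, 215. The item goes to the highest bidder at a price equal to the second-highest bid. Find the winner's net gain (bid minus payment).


Step 1: Sort bids in descending order: 215, 151, 107
Step 2: The winning bid is the highest: 215
Step 3: The payment equals the second-highest bid: 151
Step 4: Surplus = winner's bid - payment = 215 - 151 = 64

64


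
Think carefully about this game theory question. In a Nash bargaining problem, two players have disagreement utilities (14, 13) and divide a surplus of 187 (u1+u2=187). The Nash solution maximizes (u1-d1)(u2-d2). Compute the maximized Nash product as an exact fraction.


Step 1: The Nash solution splits surplus symmetrically above the disagreement point
Step 2: u1 = (total + d1 - d2)/2 = (187 + 14 - 13)/2 = 94
Step 3: u2 = (total - d1 + d2)/2 = (187 - 14 + 13)/2 = 93
Step 4: Nash product = (94 - 14) * (93 - 13)
Step 5: = 80 * 80 = 6400

6400


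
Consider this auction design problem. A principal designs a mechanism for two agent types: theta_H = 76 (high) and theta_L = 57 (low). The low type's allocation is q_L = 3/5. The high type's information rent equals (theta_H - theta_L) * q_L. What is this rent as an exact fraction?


Step 1: theta_H - theta_L = 76 - 57 = 19
Step 2: Information rent = (theta_H - theta_L) * q_L
Step 3: = 19 * 3/5
Step 4: = 57/5

57/5


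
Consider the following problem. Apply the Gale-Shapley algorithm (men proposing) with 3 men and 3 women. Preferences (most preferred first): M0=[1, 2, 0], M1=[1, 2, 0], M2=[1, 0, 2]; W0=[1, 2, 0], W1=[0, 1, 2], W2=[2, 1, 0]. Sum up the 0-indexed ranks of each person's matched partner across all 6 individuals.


Step 1: Run Gale-Shapley (men propose, women hold best offer):
  M0 proposes to W1; she accepts
  M1 proposes to W1; rejected
  M1 proposes to W2; she accepts
  M2 proposes to W1; rejected
  M2 proposes to W0; she accepts
Step 2: Final matching: W0-M2, W1-M0, W2-M1
Step 3: 0-indexed ranks (man's rank of his match, then woman's): 1 + 1 + 0 + 0 + 1 + 1
Step 4: Total rank sum = 4

4


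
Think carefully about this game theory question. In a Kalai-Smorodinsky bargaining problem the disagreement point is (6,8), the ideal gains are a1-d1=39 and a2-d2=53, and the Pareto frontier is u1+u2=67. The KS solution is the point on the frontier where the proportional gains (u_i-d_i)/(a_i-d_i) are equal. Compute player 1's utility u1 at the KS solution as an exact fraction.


Step 1: At the KS point, (u1-d1)/r1 = (u2-d2)/r2 = t and u1+u2 = 67
Step 2: u1 = d1 + r1*t and u2 = d2 + r2*t, so (d1 + r1*t) + (d2 + r2*t) = 67
Step 3: t = (67 - 6 - 8)/(39 + 53) = 53/92
Step 4: u1 = d1 + r1*t = 6 + 39 * 53/92 = 2619/92
Step 5: (Check: u2 = d2 + r2*t = 3545/92; u1+u2 = 2619/92 + 3545/92 = 67, on the frontier.)

2619/92


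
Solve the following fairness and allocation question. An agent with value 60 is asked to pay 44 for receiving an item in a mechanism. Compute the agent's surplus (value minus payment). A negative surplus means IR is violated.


Step 1: Surplus = value - payment = 60 - 44 = 16
Step 2: IR is satisfied (surplus >= 0)

16


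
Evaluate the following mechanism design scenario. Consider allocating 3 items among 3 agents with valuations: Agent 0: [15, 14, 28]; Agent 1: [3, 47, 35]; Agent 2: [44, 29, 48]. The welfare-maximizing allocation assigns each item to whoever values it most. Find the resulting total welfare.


Step 1: For each item, find the maximum value among all agents.
Step 2: Item 0 -> Agent 2 (value 44)
Step 3: Item 1 -> Agent 1 (value 47)
Step 4: Item 2 -> Agent 2 (value 48)
Step 5: Total welfare = 44 + 47 + 48 = 139

139


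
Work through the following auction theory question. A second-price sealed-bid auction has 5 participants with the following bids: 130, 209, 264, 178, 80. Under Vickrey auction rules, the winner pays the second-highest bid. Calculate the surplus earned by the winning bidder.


Step 1: Sort bids in descending order: 264, 209, 178, 130, 80
Step 2: The winning bid is the highest: 264
Step 3: The payment equals the second-highest bid: 209
Step 4: Surplus = winner's bid - payment = 264 - 209 = 55

55


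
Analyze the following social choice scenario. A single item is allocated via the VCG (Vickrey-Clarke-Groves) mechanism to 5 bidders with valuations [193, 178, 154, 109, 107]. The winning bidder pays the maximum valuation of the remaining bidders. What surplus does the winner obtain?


Step 1: The winner is the agent with the highest value: agent 0 with value 193
Step 2: Values of other agents: [178, 154, 109, 107]
Step 3: VCG payment = max of others' values = 178
Step 4: Surplus = 193 - 178 = 15

15


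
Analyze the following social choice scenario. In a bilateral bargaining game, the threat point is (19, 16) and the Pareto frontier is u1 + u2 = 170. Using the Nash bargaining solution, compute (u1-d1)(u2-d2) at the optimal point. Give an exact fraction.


Step 1: The Nash solution splits surplus symmetrically above the disagreement point
Step 2: u1 = (total + d1 - d2)/2 = (170 + 19 - 16)/2 = 173/2
Step 3: u2 = (total - d1 + d2)/2 = (170 - 19 + 16)/2 = 167/2
Step 4: Nash product = (173/2 - 19) * (167/2 - 16)
Step 5: = 135/2 * 135/2 = 18225/4

18225/4


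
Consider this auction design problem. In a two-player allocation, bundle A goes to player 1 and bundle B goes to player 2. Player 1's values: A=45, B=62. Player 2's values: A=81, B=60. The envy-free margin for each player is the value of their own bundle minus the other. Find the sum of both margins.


Step 1: Player 1's margin = v1(A) - v1(B) = 45 - 62 = -17
Step 2: Player 2's margin = v2(B) - v2(A) = 60 - 81 = -21
Step 3: Total margin = -17 + -21 = -38

-38


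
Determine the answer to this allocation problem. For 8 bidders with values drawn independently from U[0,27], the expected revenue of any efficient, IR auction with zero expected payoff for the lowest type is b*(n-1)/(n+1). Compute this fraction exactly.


Step 1: By Revenue Equivalence, expected revenue = b*(n-1)/(n+1)
Step 2: Substituting n = 8, b = 27
Step 3: Revenue = 27*(8-1)/(8+1) = 27*7/9
Step 4: Revenue = 189/9 = 21

21


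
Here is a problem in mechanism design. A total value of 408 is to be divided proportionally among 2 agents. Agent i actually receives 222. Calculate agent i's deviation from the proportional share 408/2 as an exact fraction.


Step 1: Proportional share = 408/2 = 204
Step 2: Agent's actual allocation = 222
Step 3: Excess = 222 - 204 = 18

18


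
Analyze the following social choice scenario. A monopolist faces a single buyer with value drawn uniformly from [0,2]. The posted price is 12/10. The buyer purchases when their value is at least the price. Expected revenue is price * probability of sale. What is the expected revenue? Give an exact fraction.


Step 1: Posted price r = 6/5, value support [0,2]
Step 2: P(v >= r) = (2 - 6/5)/2 = 2/5
Step 3: Expected revenue = r * P(v >= r) = 6/5 * 2/5
Step 4: Revenue = 12/25

12/25


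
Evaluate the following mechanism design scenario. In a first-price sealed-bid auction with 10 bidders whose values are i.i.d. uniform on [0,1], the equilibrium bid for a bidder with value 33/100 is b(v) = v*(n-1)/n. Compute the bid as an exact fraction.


Step 1: The symmetric BNE bidding function is b(v) = v * (n-1) / n
Step 2: Substitute v = 33/100 and n = 10
Step 3: b = 33/100 * 9/10
Step 4: b = 297/1000

297/1000


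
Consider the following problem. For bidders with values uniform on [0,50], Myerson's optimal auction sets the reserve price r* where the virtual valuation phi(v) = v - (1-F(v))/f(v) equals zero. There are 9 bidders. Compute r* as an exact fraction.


Step 1: For U[0,50], F(v) = v/50 and f(v) = 1/50
Step 2: phi(v) = v - (1 - v/50)/(1/50) = v - (50 - v) = 2v - 50
Step 3: Set phi(r*) = 0: 2r* - 50 = 0
Step 4: r* = 50/2 = 25 (the number of bidders n = 9 does not enter)

25


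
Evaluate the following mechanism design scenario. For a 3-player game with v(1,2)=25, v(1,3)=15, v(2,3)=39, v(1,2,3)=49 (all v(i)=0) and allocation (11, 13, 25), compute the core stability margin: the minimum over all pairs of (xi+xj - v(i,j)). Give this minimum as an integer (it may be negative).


Step 1: Slack for coalition (1,2): x1+x2 - v12 = 24 - 25 = -1
Step 2: Slack for coalition (1,3): x1+x3 - v13 = 36 - 15 = 21
Step 3: Slack for coalition (2,3): x2+x3 - v23 = 38 - 39 = -1
Step 4: Minimum slack = min(-1, 21, -1) = -1, attained by (1,2) and (2,3); coalitions (1,2) and (2,3) can block (slack < 0), so the allocation is not in the core

-1


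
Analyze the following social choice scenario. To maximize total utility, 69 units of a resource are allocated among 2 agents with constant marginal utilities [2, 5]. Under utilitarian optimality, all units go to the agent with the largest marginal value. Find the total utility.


Step 1: The marginal utilities are [2, 5]
Step 2: The highest marginal utility is 5
Step 3: All 69 units go to that agent
Step 4: Total utility = 5 * 69 = 345

345


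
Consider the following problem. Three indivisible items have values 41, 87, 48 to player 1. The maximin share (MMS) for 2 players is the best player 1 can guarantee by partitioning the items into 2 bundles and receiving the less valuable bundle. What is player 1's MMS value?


Step 1: Item values = 41, 87, 48
Step 2: Enumerate all 2-bundle partitions and take the smaller bundle:
  Partition 1: {41} vs {87,48} -> bundles 41, 135; min = 41
  Partition 2: {87} vs {41,48} -> bundles 87, 89; min = 87
  Partition 3: {48} vs {41,87} -> bundles 48, 128; min = 48
Step 3: MMS = max(41, 87, 48) = 87

87


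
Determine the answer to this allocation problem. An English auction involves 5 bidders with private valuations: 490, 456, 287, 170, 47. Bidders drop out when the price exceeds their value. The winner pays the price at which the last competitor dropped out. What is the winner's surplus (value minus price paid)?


Step 1: Identify the highest value: 490
Step 2: Identify the second-highest value: 456
Step 3: The final price = second-highest value = 456
Step 4: Surplus = 490 - 456 = 34

34


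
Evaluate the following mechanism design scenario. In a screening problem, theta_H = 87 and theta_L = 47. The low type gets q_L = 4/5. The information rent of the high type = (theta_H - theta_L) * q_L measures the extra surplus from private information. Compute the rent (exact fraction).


Step 1: theta_H - theta_L = 87 - 47 = 40
Step 2: Information rent = (theta_H - theta_L) * q_L
Step 3: = 40 * 4/5
Step 4: = 32

32


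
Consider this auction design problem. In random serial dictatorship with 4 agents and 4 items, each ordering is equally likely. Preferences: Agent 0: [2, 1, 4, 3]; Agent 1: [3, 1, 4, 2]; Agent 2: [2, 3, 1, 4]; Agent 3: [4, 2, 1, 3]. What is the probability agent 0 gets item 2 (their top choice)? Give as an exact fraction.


Step 1: Agent 0 wants item 2
Step 2: There are 24 possible orderings of agents
Step 3: In 12 orderings, agent 0 gets item 2
Step 4: Probability = 12/24 = 1/2

1/2


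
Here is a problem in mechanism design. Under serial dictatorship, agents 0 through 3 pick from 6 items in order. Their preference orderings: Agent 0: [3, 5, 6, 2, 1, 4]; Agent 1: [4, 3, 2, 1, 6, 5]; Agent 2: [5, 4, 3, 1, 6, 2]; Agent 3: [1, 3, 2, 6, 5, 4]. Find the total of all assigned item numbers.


Step 1: Agent 0 picks item 3
Step 2: Agent 1 picks item 4
Step 3: Agent 2 picks item 5
Step 4: Agent 3 picks item 1
Step 5: Sum = 3 + 4 + 5 + 1 = 13

13


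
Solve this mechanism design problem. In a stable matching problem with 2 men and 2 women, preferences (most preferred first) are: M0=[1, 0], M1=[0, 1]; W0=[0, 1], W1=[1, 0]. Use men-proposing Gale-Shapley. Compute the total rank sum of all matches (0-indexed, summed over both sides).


Step 1: Run Gale-Shapley (men propose, women hold best offer):
  M0 proposes to W1; she accepts
  M1 proposes to W0; she accepts
Step 2: Final matching: W0-M1, W1-M0
Step 3: 0-indexed ranks (man's rank of his match, then woman's): 0 + 1 + 0 + 1
Step 4: Total rank sum = 2

2


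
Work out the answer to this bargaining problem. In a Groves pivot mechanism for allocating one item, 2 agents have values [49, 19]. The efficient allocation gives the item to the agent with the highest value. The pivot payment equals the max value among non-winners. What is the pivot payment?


Step 1: The efficient winner is agent 0 with value 49
Step 2: Other agents' values: [19]
Step 3: Pivot payment = max(others) = 19
Step 4: The winner pays 19

19


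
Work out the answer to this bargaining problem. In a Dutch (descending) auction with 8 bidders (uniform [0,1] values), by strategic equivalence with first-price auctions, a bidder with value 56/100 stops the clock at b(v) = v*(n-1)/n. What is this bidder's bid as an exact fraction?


Step 1: Dutch auctions are strategically equivalent to first-price auctions
Step 2: The equilibrium bid is b(v) = v*(n-1)/n
Step 3: b = 14/25 * 7/8
Step 4: b = 49/100

49/100


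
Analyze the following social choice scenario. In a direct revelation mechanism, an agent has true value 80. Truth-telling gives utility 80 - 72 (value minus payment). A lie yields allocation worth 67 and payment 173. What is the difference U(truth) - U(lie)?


Step 1: U(truth) = value - payment = 80 - 72 = 8
Step 2: U(lie) = allocation - payment = 67 - 173 = -106
Step 3: IC gap = 8 - (-106) = 114

114


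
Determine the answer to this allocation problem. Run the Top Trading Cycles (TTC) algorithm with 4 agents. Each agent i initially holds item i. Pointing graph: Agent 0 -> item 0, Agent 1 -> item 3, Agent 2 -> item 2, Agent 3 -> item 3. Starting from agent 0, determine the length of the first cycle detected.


Step 1: Trace the pointer graph from agent 0: 0 -> 0
Step 2: A cycle is detected when we revisit agent 0
Step 3: The cycle is: 0 -> 0
Step 4: Cycle length = 1

1


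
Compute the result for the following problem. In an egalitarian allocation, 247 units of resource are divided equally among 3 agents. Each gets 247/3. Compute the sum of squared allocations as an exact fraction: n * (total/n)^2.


Step 1: Each agent's share = 247/3
Step 2: Square of each share = (247/3)^2 = 61009/9
Step 3: Sum of squares = 3 * 61009/9 = 61009/3

61009/3


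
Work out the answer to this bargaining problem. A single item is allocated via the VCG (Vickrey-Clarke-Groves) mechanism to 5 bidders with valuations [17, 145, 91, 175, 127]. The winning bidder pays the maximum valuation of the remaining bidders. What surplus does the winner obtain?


Step 1: The winner is the agent with the highest value: agent 3 with value 175
Step 2: Values of other agents: [17, 145, 91, 127]
Step 3: VCG payment = max of others' values = 145
Step 4: Surplus = 175 - 145 = 30

30


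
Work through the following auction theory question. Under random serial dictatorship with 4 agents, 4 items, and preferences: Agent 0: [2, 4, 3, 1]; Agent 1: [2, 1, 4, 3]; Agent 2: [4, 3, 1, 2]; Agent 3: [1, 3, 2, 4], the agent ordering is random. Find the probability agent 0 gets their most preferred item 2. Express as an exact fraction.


Step 1: Agent 0 wants item 2
Step 2: There are 24 possible orderings of agents
Step 3: In 12 orderings, agent 0 gets item 2
Step 4: Probability = 12/24 = 1/2

1/2


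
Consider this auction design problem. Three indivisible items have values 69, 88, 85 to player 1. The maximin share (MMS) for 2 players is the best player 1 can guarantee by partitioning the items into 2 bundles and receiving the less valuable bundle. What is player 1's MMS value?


Step 1: Item values = 69, 88, 85
Step 2: Enumerate all 2-bundle partitions and take the smaller bundle:
  Partition 1: {69} vs {88,85} -> bundles 69, 173; min = 69
  Partition 2: {88} vs {69,85} -> bundles 88, 154; min = 88
  Partition 3: {85} vs {69,88} -> bundles 85, 157; min = 85
Step 3: MMS = max(69, 88, 85) = 88

88


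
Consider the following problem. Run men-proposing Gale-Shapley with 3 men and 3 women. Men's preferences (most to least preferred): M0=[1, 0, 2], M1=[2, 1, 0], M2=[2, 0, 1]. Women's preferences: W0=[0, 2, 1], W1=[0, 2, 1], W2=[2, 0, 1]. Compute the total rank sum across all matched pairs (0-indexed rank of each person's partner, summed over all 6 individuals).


Step 1: Run Gale-Shapley (men propose, women hold best offer):
  M0 proposes to W1; she accepts
  M1 proposes to W2; she accepts
  M2 proposes to W2; she switches from M1
  M1 proposes to W1; rejected
  M1 proposes to W0; she accepts
Step 2: Final matching: W0-M1, W1-M0, W2-M2
Step 3: 0-indexed ranks (man's rank of his match, then woman's): 2 + 2 + 0 + 0 + 0 + 0
Step 4: Total rank sum = 4

4
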